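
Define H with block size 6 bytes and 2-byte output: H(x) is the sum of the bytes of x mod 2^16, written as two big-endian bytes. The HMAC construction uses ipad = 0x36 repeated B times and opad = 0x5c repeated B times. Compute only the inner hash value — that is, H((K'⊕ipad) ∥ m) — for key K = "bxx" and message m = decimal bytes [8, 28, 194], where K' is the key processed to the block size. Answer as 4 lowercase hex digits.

Key "bxx" = 62 78 78 is 3 bytes ≤ B = 6; zero-pad to 6 bytes: K' = 62 78 78 00 00 00.
K' ⊕ ipad = 54 4e 4e 36 36 36.
Inner input = 54 4e 4e 36 36 36 ∥ 08 1c c2.
Inner hash: sum = 84+78+78+54+54+54+8+28+194 = 632 → 02 78.

0278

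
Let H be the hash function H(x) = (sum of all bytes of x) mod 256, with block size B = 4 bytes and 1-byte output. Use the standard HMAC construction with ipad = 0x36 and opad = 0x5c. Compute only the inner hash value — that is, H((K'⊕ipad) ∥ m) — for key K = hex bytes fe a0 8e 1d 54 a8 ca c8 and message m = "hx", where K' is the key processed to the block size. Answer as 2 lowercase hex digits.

63

Key hex bytes fe a0 8e 1d 54 a8 ca c8 is 8 bytes > B = 4, so hash it first: H(key) = d7, then zero-pad to 4 bytes: K' = d7 00 00 00.
K' ⊕ ipad = e1 36 36 36.
Inner input = e1 36 36 36 ∥ 68 78.
Inner hash: sum = 225+54+54+54+104+120 = 611; mod 256 = 99 → 63.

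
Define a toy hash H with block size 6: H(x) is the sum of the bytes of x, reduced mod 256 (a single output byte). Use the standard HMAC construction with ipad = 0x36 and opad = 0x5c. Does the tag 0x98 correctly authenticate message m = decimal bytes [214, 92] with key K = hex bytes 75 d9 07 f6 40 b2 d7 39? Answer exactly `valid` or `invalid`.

Key hex bytes 75 d9 07 f6 40 b2 d7 39 is 8 bytes > B = 6, so hash it first: H(key) = 4d, then zero-pad to 6 bytes: K' = 4d 00 00 00 00 00.
K' ⊕ ipad = 7b 36 36 36 36 36; K' ⊕ opad = 11 5c 5c 5c 5c 5c.
Inner hash: sum = 123+54+54+54+54+54+214+92 = 699; mod 256 = 187 → bb.
Outer hash (recomputed tag): sum = 17+92+92+92+92+92+187 = 664; mod 256 = 152 → 98.
Recomputed tag = 98; claimed = 98 → match.

valid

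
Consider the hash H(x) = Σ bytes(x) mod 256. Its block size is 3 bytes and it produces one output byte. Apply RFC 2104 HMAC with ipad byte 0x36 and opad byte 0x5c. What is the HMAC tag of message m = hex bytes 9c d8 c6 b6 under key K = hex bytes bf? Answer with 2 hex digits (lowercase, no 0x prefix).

Key hex bytes bf is 1 byte ≤ B = 3; zero-pad to 3 bytes: K' = bf 00 00.
K' ⊕ ipad = 89 36 36.  K' ⊕ opad = e3 5c 5c.
Inner input = (K'⊕ipad) ∥ m = 89 36 36 ∥ 9c d8 c6 b6.
Inner hash: sum = 137+54+54+156+216+198+182 = 997; mod 256 = 229 → e5.
Outer input = (K'⊕opad) ∥ inner = e3 5c 5c ∥ e5.
Outer hash (tag): sum = 227+92+92+229 = 640; mod 256 = 128 → 80.

80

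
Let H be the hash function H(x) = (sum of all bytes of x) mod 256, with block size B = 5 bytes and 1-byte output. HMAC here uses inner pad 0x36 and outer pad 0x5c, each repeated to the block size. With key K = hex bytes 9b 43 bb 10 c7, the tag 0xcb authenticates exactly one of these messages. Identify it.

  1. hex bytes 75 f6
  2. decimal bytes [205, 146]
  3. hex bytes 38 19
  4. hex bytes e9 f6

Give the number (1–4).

3

Key hex bytes 9b 43 bb 10 c7 is exactly B = 5 bytes: K' = 9b 43 bb 10 c7.
K' ⊕ ipad = ad 75 8d 26 f1; K' ⊕ opad = c7 1f e7 4c 9b.
m1: inner = H(ad 75 8d 26 f1 75 f6) = 31; tag = H(c7 1f e7 4c 9b 31) = e5
m2: inner = H(ad 75 8d 26 f1 cd 92) = 25; tag = H(c7 1f e7 4c 9b 25) = d9
m3: inner = H(ad 75 8d 26 f1 38 19) = 17; tag = H(c7 1f e7 4c 9b 17) = cb ← matches
m4: inner = H(ad 75 8d 26 f1 e9 f6) = a5; tag = H(c7 1f e7 4c 9b a5) = 59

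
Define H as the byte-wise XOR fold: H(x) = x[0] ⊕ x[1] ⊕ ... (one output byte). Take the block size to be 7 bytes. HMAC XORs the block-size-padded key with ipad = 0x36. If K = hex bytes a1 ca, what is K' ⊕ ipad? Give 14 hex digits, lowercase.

Key hex bytes a1 ca is 2 bytes ≤ B = 7; zero-pad to 7 bytes: K' = a1 ca 00 00 00 00 00.
XOR each byte with 0x36: a1⊕36=97, ca⊕36=fc, 00⊕36=36, 00⊕36=36, 00⊕36=36, 00⊕36=36, 00⊕36=36.

97fc3636363636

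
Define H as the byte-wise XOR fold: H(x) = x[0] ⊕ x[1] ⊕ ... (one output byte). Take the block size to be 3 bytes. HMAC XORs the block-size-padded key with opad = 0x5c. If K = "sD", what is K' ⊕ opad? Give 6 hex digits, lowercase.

Key "sD" = 73 44 is 2 bytes ≤ B = 3; zero-pad to 3 bytes: K' = 73 44 00.
XOR each byte with 0x5c: 73⊕5c=2f, 44⊕5c=18, 00⊕5c=5c.

2f185c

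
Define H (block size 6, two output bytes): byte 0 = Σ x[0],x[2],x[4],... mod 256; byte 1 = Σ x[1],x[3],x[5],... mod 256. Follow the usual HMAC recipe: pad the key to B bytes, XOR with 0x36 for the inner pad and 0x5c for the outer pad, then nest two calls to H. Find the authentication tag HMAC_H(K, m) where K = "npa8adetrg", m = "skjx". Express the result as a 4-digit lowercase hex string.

Key "npa8adetrg" = 6e 70 61 38 61 64 65 74 72 67 is 10 bytes > B = 6, so hash it first: H(key) = 07 e7, then zero-pad to 6 bytes: K' = 07 e7 00 00 00 00.
K' ⊕ ipad = 31 d1 36 36 36 36.  K' ⊕ opad = 5b bb 5c 5c 5c 5c.
Inner input = (K'⊕ipad) ∥ m = 31 d1 36 36 36 36 ∥ 73 6b 6a 78.
Inner hash: even-index sum = 378 mod 256 = 122; odd-index sum = 544 mod 256 = 32 → 7a 20.
Outer input = (K'⊕opad) ∥ inner = 5b bb 5c 5c 5c 5c ∥ 7a 20.
Outer hash (tag): even-index sum = 397 mod 256 = 141; odd-index sum = 403 mod 256 = 147 → 8d 93.

8d93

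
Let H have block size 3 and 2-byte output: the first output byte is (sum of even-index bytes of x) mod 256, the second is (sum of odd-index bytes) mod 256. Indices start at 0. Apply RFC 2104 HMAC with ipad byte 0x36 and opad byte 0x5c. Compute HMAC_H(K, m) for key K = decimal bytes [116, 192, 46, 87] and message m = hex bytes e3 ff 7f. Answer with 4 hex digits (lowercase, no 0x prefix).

dd14

Key decimal bytes [116, 192, 46, 87] = 74 c0 2e 57 is 4 bytes > B = 3, so hash it first: H(key) = a2 17, then zero-pad to 3 bytes: K' = a2 17 00.
K' ⊕ ipad = 94 21 36.  K' ⊕ opad = fe 4b 5c.
Inner input = (K'⊕ipad) ∥ m = 94 21 36 ∥ e3 ff 7f.
Inner hash: even-index sum = 457 mod 256 = 201; odd-index sum = 387 mod 256 = 131 → c9 83.
Outer input = (K'⊕opad) ∥ inner = fe 4b 5c ∥ c9 83.
Outer hash (tag): even-index sum = 477 mod 256 = 221; odd-index sum = 276 mod 256 = 20 → dd 14.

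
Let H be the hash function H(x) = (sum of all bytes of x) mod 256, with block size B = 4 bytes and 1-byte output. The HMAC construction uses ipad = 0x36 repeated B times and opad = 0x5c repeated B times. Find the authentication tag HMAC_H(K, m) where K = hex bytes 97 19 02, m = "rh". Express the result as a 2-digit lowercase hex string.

de

Key hex bytes 97 19 02 is 3 bytes ≤ B = 4; zero-pad to 4 bytes: K' = 97 19 02 00.
K' ⊕ ipad = a1 2f 34 36.  K' ⊕ opad = cb 45 5e 5c.
Inner input = (K'⊕ipad) ∥ m = a1 2f 34 36 ∥ 72 68.
Inner hash: sum = 161+47+52+54+114+104 = 532; mod 256 = 20 → 14.
Outer input = (K'⊕opad) ∥ inner = cb 45 5e 5c ∥ 14.
Outer hash (tag): sum = 203+69+94+92+20 = 478; mod 256 = 222 → de.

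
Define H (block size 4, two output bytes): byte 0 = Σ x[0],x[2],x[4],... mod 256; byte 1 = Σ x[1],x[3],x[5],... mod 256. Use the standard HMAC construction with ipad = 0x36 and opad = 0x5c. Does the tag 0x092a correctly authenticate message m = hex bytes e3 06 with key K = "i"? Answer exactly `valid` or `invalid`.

valid

Key "i" = 69 is 1 byte ≤ B = 4; zero-pad to 4 bytes: K' = 69 00 00 00.
K' ⊕ ipad = 5f 36 36 36; K' ⊕ opad = 35 5c 5c 5c.
Inner hash: even-index sum = 376 mod 256 = 120; odd-index sum = 114 mod 256 = 114 → 78 72.
Outer hash (recomputed tag): even-index sum = 265 mod 256 = 9; odd-index sum = 298 mod 256 = 42 → 09 2a.
Recomputed tag = 092a; claimed = 092a → match.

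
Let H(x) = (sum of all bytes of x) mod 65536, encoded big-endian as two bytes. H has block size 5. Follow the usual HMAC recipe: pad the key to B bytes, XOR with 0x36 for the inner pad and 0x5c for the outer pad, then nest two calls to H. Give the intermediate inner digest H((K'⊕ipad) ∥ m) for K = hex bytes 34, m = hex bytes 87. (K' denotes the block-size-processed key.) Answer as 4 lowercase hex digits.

0161

Key hex bytes 34 is 1 byte ≤ B = 5; zero-pad to 5 bytes: K' = 34 00 00 00 00.
K' ⊕ ipad = 02 36 36 36 36.
Inner input = 02 36 36 36 36 ∥ 87.
Inner hash: sum = 2+54+54+54+54+135 = 353 → 01 61.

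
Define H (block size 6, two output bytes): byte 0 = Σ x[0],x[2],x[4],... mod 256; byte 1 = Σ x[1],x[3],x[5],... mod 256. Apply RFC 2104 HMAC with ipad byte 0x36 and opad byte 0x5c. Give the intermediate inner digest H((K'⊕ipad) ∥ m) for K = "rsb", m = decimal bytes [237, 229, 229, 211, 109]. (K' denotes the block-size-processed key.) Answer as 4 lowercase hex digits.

0d69

Key "rsb" = 72 73 62 is 3 bytes ≤ B = 6; zero-pad to 6 bytes: K' = 72 73 62 00 00 00.
K' ⊕ ipad = 44 45 54 36 36 36.
Inner input = 44 45 54 36 36 36 ∥ ed e5 e5 d3 6d.
Inner hash: even-index sum = 781 mod 256 = 13; odd-index sum = 617 mod 256 = 105 → 0d 69.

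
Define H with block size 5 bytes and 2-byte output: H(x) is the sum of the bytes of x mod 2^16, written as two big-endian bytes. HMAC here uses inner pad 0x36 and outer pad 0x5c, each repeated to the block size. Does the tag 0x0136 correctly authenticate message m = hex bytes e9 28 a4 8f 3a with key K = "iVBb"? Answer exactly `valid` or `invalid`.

valid

Key "iVBb" = 69 56 42 62 is 4 bytes ≤ B = 5; zero-pad to 5 bytes: K' = 69 56 42 62 00.
K' ⊕ ipad = 5f 60 74 54 36; K' ⊕ opad = 35 0a 1e 3e 5c.
Inner hash: sum = 95+96+116+84+54+233+40+164+143+58 = 1083 → 04 3b.
Outer hash (recomputed tag): sum = 53+10+30+62+92+4+59 = 310 → 01 36.
Recomputed tag = 0136; claimed = 0136 → match.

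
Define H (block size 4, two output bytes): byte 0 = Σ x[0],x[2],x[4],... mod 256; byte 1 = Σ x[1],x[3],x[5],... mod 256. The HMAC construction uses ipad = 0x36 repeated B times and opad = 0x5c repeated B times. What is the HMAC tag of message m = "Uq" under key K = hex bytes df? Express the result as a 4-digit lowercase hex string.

Key hex bytes df is 1 byte ≤ B = 4; zero-pad to 4 bytes: K' = df 00 00 00.
K' ⊕ ipad = e9 36 36 36.  K' ⊕ opad = 83 5c 5c 5c.
Inner input = (K'⊕ipad) ∥ m = e9 36 36 36 ∥ 55 71.
Inner hash: even-index sum = 372 mod 256 = 116; odd-index sum = 221 mod 256 = 221 → 74 dd.
Outer input = (K'⊕opad) ∥ inner = 83 5c 5c 5c ∥ 74 dd.
Outer hash (tag): even-index sum = 339 mod 256 = 83; odd-index sum = 405 mod 256 = 149 → 53 95.

5395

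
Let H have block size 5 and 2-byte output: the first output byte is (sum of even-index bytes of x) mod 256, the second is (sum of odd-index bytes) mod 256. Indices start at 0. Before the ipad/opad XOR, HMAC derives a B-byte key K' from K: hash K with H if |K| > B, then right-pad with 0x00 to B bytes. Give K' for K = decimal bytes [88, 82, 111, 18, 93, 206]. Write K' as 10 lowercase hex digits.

2432000000

|K| = 6 > B = 5, so first hash the key.
H(K): even-index sum = 292 mod 256 = 36; odd-index sum = 306 mod 256 = 50 → 24 32.
Zero-pad H(K) = 24 32 to 5 bytes: K' = 24 32 00 00 00.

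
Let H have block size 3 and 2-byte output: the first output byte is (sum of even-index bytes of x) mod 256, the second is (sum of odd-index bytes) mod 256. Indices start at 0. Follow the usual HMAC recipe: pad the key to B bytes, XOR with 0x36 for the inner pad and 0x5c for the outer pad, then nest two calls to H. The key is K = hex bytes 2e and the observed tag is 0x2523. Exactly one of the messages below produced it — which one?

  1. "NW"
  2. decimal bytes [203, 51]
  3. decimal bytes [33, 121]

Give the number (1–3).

3

Key hex bytes 2e is 1 byte ≤ B = 3; zero-pad to 3 bytes: K' = 2e 00 00.
K' ⊕ ipad = 18 36 36; K' ⊕ opad = 72 5c 5c.
m1: inner = H(18 36 36 4e 57) = a5 84; tag = H(72 5c 5c a5 84) = 5201
m2: inner = H(18 36 36 cb 33) = 81 01; tag = H(72 5c 5c 81 01) = cfdd
m3: inner = H(18 36 36 21 79) = c7 57; tag = H(72 5c 5c c7 57) = 2523 ← matches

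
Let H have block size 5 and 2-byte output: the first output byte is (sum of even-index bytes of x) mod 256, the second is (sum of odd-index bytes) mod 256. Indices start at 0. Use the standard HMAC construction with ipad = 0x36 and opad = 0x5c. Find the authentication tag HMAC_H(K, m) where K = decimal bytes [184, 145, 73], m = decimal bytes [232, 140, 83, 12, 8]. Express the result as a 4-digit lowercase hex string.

Key decimal bytes [184, 145, 73] = b8 91 49 is 3 bytes ≤ B = 5; zero-pad to 5 bytes: K' = b8 91 49 00 00.
K' ⊕ ipad = 8e a7 7f 36 36.  K' ⊕ opad = e4 cd 15 5c 5c.
Inner input = (K'⊕ipad) ∥ m = 8e a7 7f 36 36 ∥ e8 8c 53 0c 08.
Inner hash: even-index sum = 475 mod 256 = 219; odd-index sum = 544 mod 256 = 32 → db 20.
Outer input = (K'⊕opad) ∥ inner = e4 cd 15 5c 5c ∥ db 20.
Outer hash (tag): even-index sum = 373 mod 256 = 117; odd-index sum = 516 mod 256 = 4 → 75 04.

7504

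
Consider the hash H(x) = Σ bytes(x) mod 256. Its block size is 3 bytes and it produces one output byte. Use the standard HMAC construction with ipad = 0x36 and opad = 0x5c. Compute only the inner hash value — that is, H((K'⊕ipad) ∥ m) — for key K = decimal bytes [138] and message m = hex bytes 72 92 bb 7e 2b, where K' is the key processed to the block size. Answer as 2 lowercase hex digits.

Key decimal bytes [138] = 8a is 1 byte ≤ B = 3; zero-pad to 3 bytes: K' = 8a 00 00.
K' ⊕ ipad = bc 36 36.
Inner input = bc 36 36 ∥ 72 92 bb 7e 2b.
Inner hash: sum = 188+54+54+114+146+187+126+43 = 912; mod 256 = 144 → 90.

90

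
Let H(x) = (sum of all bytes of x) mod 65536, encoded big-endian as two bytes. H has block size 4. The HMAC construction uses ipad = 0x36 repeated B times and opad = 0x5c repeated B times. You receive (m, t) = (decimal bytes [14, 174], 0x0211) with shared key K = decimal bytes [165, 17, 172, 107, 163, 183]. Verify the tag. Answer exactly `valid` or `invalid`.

invalid

Key decimal bytes [165, 17, 172, 107, 163, 183] = a5 11 ac 6b a3 b7 is 6 bytes > B = 4, so hash it first: H(key) = 03 27, then zero-pad to 4 bytes: K' = 03 27 00 00.
K' ⊕ ipad = 35 11 36 36; K' ⊕ opad = 5f 7b 5c 5c.
Inner hash: sum = 53+17+54+54+14+174 = 366 → 01 6e.
Outer hash (recomputed tag): sum = 95+123+92+92+1+110 = 513 → 02 01.
Recomputed tag = 0201; claimed = 0211 → mismatch.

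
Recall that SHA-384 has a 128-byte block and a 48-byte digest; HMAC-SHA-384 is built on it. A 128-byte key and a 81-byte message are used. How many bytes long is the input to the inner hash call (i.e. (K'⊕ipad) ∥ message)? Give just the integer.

Key is 128 ≤ 128 bytes, zero-padded: |K'| = 128.
Inner input = (K'⊕ipad) ∥ m → 128 + 81 = 209 bytes.

209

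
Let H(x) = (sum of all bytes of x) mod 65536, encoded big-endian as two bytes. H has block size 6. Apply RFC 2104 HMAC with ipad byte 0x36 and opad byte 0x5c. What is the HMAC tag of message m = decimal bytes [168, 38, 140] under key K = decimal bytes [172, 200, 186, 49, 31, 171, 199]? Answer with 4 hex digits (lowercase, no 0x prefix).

Key decimal bytes [172, 200, 186, 49, 31, 171, 199] = ac c8 ba 31 1f ab c7 is 7 bytes > B = 6, so hash it first: H(key) = 03 f0, then zero-pad to 6 bytes: K' = 03 f0 00 00 00 00.
K' ⊕ ipad = 35 c6 36 36 36 36.  K' ⊕ opad = 5f ac 5c 5c 5c 5c.
Inner input = (K'⊕ipad) ∥ m = 35 c6 36 36 36 36 ∥ a8 26 8c.
Inner hash: sum = 53+198+54+54+54+54+168+38+140 = 813 → 03 2d.
Outer input = (K'⊕opad) ∥ inner = 5f ac 5c 5c 5c 5c ∥ 03 2d.
Outer hash (tag): sum = 95+172+92+92+92+92+3+45 = 683 → 02 ab.

02ab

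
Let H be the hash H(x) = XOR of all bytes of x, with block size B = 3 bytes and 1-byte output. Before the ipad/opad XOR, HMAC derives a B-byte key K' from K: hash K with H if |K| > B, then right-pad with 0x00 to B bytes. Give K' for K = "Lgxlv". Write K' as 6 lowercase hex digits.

490000

|K| = 5 > B = 3, so first hash the key.
H(K): XOR 4c⊕67⊕78⊕6c⊕76 = 49.
Zero-pad H(K) = 49 to 3 bytes: K' = 49 00 00.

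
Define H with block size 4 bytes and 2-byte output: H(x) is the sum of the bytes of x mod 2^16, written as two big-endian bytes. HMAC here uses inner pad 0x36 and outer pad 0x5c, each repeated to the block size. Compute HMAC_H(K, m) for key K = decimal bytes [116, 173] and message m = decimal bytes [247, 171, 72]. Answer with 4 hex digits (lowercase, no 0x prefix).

0207

Key decimal bytes [116, 173] = 74 ad is 2 bytes ≤ B = 4; zero-pad to 4 bytes: K' = 74 ad 00 00.
K' ⊕ ipad = 42 9b 36 36.  K' ⊕ opad = 28 f1 5c 5c.
Inner input = (K'⊕ipad) ∥ m = 42 9b 36 36 ∥ f7 ab 48.
Inner hash: sum = 66+155+54+54+247+171+72 = 819 → 03 33.
Outer input = (K'⊕opad) ∥ inner = 28 f1 5c 5c ∥ 03 33.
Outer hash (tag): sum = 40+241+92+92+3+51 = 519 → 02 07.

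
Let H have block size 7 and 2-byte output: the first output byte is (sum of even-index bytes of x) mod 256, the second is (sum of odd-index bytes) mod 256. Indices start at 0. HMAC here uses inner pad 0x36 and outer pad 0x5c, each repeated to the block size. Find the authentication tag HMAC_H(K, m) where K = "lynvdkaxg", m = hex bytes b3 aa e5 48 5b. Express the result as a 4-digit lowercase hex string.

b10a

Key "lynvdkaxg" = 6c 79 6e 76 64 6b 61 78 67 is 9 bytes > B = 7, so hash it first: H(key) = 06 d2, then zero-pad to 7 bytes: K' = 06 d2 00 00 00 00 00.
K' ⊕ ipad = 30 e4 36 36 36 36 36.  K' ⊕ opad = 5a 8e 5c 5c 5c 5c 5c.
Inner input = (K'⊕ipad) ∥ m = 30 e4 36 36 36 36 36 ∥ b3 aa e5 48 5b.
Inner hash: even-index sum = 452 mod 256 = 196; odd-index sum = 835 mod 256 = 67 → c4 43.
Outer input = (K'⊕opad) ∥ inner = 5a 8e 5c 5c 5c 5c 5c ∥ c4 43.
Outer hash (tag): even-index sum = 433 mod 256 = 177; odd-index sum = 522 mod 256 = 10 → b1 0a.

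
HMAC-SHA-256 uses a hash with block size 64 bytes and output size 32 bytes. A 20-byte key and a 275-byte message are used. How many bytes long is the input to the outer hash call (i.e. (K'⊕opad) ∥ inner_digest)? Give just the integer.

Key is 20 ≤ 64 bytes, zero-padded: |K'| = 64.
Outer input = (K'⊕opad) ∥ H(inner) → 64 + 32 = 96 bytes.

96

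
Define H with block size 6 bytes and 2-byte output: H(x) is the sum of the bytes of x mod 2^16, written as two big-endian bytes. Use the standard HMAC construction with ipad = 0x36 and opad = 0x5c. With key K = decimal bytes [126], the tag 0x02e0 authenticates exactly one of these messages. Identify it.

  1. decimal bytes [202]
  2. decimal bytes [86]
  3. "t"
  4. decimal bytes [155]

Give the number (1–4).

Key decimal bytes [126] = 7e is 1 byte ≤ B = 6; zero-pad to 6 bytes: K' = 7e 00 00 00 00 00.
K' ⊕ ipad = 48 36 36 36 36 36; K' ⊕ opad = 22 5c 5c 5c 5c 5c.
m1: inner = H(48 36 36 36 36 36 ca) = 02 20; tag = H(22 5c 5c 5c 5c 5c 02 20) = 0210
m2: inner = H(48 36 36 36 36 36 56) = 01 ac; tag = H(22 5c 5c 5c 5c 5c 01 ac) = 029b
m3: inner = H(48 36 36 36 36 36 74) = 01 ca; tag = H(22 5c 5c 5c 5c 5c 01 ca) = 02b9
m4: inner = H(48 36 36 36 36 36 9b) = 01 f1; tag = H(22 5c 5c 5c 5c 5c 01 f1) = 02e0 ← matches

4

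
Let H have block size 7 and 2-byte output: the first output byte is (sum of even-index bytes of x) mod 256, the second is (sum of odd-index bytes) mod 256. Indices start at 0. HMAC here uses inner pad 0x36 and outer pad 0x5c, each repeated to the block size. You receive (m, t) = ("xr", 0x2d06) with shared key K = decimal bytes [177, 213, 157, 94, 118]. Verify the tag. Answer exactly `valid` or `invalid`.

invalid

Key decimal bytes [177, 213, 157, 94, 118] = b1 d5 9d 5e 76 is 5 bytes ≤ B = 7; zero-pad to 7 bytes: K' = b1 d5 9d 5e 76 00 00.
K' ⊕ ipad = 87 e3 ab 68 40 36 36; K' ⊕ opad = ed 89 c1 02 2a 5c 5c.
Inner hash: even-index sum = 538 mod 256 = 26; odd-index sum = 505 mod 256 = 249 → 1a f9.
Outer hash (recomputed tag): even-index sum = 813 mod 256 = 45; odd-index sum = 257 mod 256 = 1 → 2d 01.
Recomputed tag = 2d01; claimed = 2d06 → mismatch.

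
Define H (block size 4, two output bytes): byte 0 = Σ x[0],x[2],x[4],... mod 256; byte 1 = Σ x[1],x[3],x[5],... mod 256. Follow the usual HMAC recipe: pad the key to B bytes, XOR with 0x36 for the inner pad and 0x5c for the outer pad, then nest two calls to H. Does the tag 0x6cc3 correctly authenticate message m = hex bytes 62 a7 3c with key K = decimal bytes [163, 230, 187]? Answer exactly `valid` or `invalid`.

Key decimal bytes [163, 230, 187] = a3 e6 bb is 3 bytes ≤ B = 4; zero-pad to 4 bytes: K' = a3 e6 bb 00.
K' ⊕ ipad = 95 d0 8d 36; K' ⊕ opad = ff ba e7 5c.
Inner hash: even-index sum = 448 mod 256 = 192; odd-index sum = 429 mod 256 = 173 → c0 ad.
Outer hash (recomputed tag): even-index sum = 678 mod 256 = 166; odd-index sum = 451 mod 256 = 195 → a6 c3.
Recomputed tag = a6c3; claimed = 6cc3 → mismatch.

invalid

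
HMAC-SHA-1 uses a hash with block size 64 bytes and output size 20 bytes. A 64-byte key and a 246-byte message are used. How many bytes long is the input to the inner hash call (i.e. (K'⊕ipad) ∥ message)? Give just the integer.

310

Key is 64 ≤ 64 bytes, zero-padded: |K'| = 64.
Inner input = (K'⊕ipad) ∥ m → 64 + 246 = 310 bytes.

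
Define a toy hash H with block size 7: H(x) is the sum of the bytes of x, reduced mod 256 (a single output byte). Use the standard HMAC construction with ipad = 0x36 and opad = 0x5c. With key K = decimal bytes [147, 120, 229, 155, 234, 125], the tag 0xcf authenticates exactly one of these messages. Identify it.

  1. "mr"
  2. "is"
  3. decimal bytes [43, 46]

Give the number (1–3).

Key decimal bytes [147, 120, 229, 155, 234, 125] = 93 78 e5 9b ea 7d is 6 bytes ≤ B = 7; zero-pad to 7 bytes: K' = 93 78 e5 9b ea 7d 00.
K' ⊕ ipad = a5 4e d3 ad dc 4b 36; K' ⊕ opad = cf 24 b9 c7 b6 21 5c.
m1: inner = H(a5 4e d3 ad dc 4b 36 6d 72) = af; tag = H(cf 24 b9 c7 b6 21 5c af) = 55
m2: inner = H(a5 4e d3 ad dc 4b 36 69 73) = ac; tag = H(cf 24 b9 c7 b6 21 5c ac) = 52
m3: inner = H(a5 4e d3 ad dc 4b 36 2b 2e) = 29; tag = H(cf 24 b9 c7 b6 21 5c 29) = cf ← matches

3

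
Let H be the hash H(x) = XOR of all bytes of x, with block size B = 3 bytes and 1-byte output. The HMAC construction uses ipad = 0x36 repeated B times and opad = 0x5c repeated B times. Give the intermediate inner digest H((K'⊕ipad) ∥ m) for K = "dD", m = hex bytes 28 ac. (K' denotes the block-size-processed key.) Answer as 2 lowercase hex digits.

92

Key "dD" = 64 44 is 2 bytes ≤ B = 3; zero-pad to 3 bytes: K' = 64 44 00.
K' ⊕ ipad = 52 72 36.
Inner input = 52 72 36 ∥ 28 ac.
Inner hash: XOR 52⊕72⊕36⊕28⊕ac = 92.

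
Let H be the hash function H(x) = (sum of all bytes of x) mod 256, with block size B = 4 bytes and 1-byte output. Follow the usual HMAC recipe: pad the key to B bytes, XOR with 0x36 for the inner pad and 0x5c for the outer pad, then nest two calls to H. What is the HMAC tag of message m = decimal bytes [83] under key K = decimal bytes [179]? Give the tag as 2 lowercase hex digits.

Key decimal bytes [179] = b3 is 1 byte ≤ B = 4; zero-pad to 4 bytes: K' = b3 00 00 00.
K' ⊕ ipad = 85 36 36 36.  K' ⊕ opad = ef 5c 5c 5c.
Inner input = (K'⊕ipad) ∥ m = 85 36 36 36 ∥ 53.
Inner hash: sum = 133+54+54+54+83 = 378; mod 256 = 122 → 7a.
Outer input = (K'⊕opad) ∥ inner = ef 5c 5c 5c ∥ 7a.
Outer hash (tag): sum = 239+92+92+92+122 = 637; mod 256 = 125 → 7d.

7d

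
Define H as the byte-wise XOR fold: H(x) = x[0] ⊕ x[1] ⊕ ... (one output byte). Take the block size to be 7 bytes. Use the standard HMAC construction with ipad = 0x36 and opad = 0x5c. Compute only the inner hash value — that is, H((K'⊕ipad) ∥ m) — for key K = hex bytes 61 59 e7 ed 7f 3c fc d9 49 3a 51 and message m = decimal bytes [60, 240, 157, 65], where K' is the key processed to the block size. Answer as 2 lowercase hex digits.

Key hex bytes 61 59 e7 ed 7f 3c fc d9 49 3a 51 is 11 bytes > B = 7, so hash it first: H(key) = 76, then zero-pad to 7 bytes: K' = 76 00 00 00 00 00 00.
K' ⊕ ipad = 40 36 36 36 36 36 36.
Inner input = 40 36 36 36 36 36 36 ∥ 3c f0 9d 41.
Inner hash: XOR 40⊕36⊕36⊕36⊕36⊕36⊕36⊕3c⊕f0⊕9d⊕41 = 50.

50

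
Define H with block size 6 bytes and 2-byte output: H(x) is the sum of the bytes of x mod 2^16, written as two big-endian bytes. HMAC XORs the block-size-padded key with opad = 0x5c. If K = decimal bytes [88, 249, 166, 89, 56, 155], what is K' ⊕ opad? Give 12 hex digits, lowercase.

Key decimal bytes [88, 249, 166, 89, 56, 155] = 58 f9 a6 59 38 9b is exactly B = 6 bytes: K' = 58 f9 a6 59 38 9b.
XOR each byte with 0x5c: 58⊕5c=04, f9⊕5c=a5, a6⊕5c=fa, 59⊕5c=05, 38⊕5c=64, 9b⊕5c=c7.

04a5fa0564c7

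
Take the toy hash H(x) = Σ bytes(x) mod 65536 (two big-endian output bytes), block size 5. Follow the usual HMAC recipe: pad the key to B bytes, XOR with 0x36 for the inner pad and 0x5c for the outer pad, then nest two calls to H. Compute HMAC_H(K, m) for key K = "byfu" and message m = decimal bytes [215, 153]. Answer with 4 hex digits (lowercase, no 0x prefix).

Key "byfu" = 62 79 66 75 is 4 bytes ≤ B = 5; zero-pad to 5 bytes: K' = 62 79 66 75 00.
K' ⊕ ipad = 54 4f 50 43 36.  K' ⊕ opad = 3e 25 3a 29 5c.
Inner input = (K'⊕ipad) ∥ m = 54 4f 50 43 36 ∥ d7 99.
Inner hash: sum = 84+79+80+67+54+215+153 = 732 → 02 dc.
Outer input = (K'⊕opad) ∥ inner = 3e 25 3a 29 5c ∥ 02 dc.
Outer hash (tag): sum = 62+37+58+41+92+2+220 = 512 → 02 00.

0200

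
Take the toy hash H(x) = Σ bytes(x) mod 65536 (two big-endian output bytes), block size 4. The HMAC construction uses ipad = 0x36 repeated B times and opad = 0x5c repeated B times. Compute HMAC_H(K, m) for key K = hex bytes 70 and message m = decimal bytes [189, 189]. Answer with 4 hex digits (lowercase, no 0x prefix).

Key hex bytes 70 is 1 byte ≤ B = 4; zero-pad to 4 bytes: K' = 70 00 00 00.
K' ⊕ ipad = 46 36 36 36.  K' ⊕ opad = 2c 5c 5c 5c.
Inner input = (K'⊕ipad) ∥ m = 46 36 36 36 ∥ bd bd.
Inner hash: sum = 70+54+54+54+189+189 = 610 → 02 62.
Outer input = (K'⊕opad) ∥ inner = 2c 5c 5c 5c ∥ 02 62.
Outer hash (tag): sum = 44+92+92+92+2+98 = 420 → 01 a4.

01a4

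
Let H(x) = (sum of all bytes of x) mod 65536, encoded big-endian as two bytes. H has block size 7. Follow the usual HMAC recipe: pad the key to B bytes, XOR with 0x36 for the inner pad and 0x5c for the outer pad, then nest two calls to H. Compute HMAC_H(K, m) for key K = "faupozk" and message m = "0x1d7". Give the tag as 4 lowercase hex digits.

Key "faupozk" = 66 61 75 70 6f 7a 6b is exactly B = 7 bytes: K' = 66 61 75 70 6f 7a 6b.
K' ⊕ ipad = 50 57 43 46 59 4c 5d.  K' ⊕ opad = 3a 3d 29 2c 33 26 37.
Inner input = (K'⊕ipad) ∥ m = 50 57 43 46 59 4c 5d ∥ 30 78 31 64 37.
Inner hash: sum = 80+87+67+70+89+76+93+48+120+49+100+55 = 934 → 03 a6.
Outer input = (K'⊕opad) ∥ inner = 3a 3d 29 2c 33 26 37 ∥ 03 a6.
Outer hash (tag): sum = 58+61+41+44+51+38+55+3+166 = 517 → 02 05.

0205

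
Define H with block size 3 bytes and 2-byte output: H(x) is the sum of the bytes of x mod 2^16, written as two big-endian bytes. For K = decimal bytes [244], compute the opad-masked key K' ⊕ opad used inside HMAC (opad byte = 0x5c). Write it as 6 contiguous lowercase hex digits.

Key decimal bytes [244] = f4 is 1 byte ≤ B = 3; zero-pad to 3 bytes: K' = f4 00 00.
XOR each byte with 0x5c: f4⊕5c=a8, 00⊕5c=5c, 00⊕5c=5c.

a85c5c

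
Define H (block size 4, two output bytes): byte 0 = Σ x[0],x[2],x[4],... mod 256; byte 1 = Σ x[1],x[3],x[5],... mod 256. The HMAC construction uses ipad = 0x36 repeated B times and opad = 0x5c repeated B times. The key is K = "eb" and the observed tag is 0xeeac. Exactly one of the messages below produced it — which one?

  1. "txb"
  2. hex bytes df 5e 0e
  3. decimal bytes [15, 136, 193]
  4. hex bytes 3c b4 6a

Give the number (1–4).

Key "eb" = 65 62 is 2 bytes ≤ B = 4; zero-pad to 4 bytes: K' = 65 62 00 00.
K' ⊕ ipad = 53 54 36 36; K' ⊕ opad = 39 3e 5c 5c.
m1: inner = H(53 54 36 36 74 78 62) = 5f 02; tag = H(39 3e 5c 5c 5f 02) = f49c
m2: inner = H(53 54 36 36 df 5e 0e) = 76 e8; tag = H(39 3e 5c 5c 76 e8) = 0b82
m3: inner = H(53 54 36 36 0f 88 c1) = 59 12; tag = H(39 3e 5c 5c 59 12) = eeac ← matches
m4: inner = H(53 54 36 36 3c b4 6a) = 2f 3e; tag = H(39 3e 5c 5c 2f 3e) = c4d8

3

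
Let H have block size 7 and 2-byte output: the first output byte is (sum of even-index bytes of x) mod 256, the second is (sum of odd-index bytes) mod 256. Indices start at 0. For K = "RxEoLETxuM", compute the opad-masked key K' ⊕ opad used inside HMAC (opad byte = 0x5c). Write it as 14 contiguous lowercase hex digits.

f0ad5c5c5c5c5c

Key "RxEoLETxuM" = 52 78 45 6f 4c 45 54 78 75 4d is 10 bytes > B = 7, so hash it first: H(key) = ac f1, then zero-pad to 7 bytes: K' = ac f1 00 00 00 00 00.
XOR each byte with 0x5c: ac⊕5c=f0, f1⊕5c=ad, 00⊕5c=5c, 00⊕5c=5c, 00⊕5c=5c, 00⊕5c=5c, 00⊕5c=5c.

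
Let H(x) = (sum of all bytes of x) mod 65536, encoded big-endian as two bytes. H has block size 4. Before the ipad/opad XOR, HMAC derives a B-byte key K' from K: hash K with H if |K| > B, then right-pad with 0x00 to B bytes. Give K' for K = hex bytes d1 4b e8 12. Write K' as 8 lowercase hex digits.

d14be812

Key hex bytes d1 4b e8 12 is exactly B = 4 bytes: K' = d1 4b e8 12.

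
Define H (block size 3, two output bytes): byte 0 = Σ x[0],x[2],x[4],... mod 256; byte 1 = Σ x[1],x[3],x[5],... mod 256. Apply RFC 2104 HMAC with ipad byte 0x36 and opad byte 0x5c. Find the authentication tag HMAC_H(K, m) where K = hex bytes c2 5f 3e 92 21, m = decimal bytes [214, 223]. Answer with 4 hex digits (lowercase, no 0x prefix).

76d9

Key hex bytes c2 5f 3e 92 21 is 5 bytes > B = 3, so hash it first: H(key) = 21 f1, then zero-pad to 3 bytes: K' = 21 f1 00.
K' ⊕ ipad = 17 c7 36.  K' ⊕ opad = 7d ad 5c.
Inner input = (K'⊕ipad) ∥ m = 17 c7 36 ∥ d6 df.
Inner hash: even-index sum = 300 mod 256 = 44; odd-index sum = 413 mod 256 = 157 → 2c 9d.
Outer input = (K'⊕opad) ∥ inner = 7d ad 5c ∥ 2c 9d.
Outer hash (tag): even-index sum = 374 mod 256 = 118; odd-index sum = 217 mod 256 = 217 → 76 d9.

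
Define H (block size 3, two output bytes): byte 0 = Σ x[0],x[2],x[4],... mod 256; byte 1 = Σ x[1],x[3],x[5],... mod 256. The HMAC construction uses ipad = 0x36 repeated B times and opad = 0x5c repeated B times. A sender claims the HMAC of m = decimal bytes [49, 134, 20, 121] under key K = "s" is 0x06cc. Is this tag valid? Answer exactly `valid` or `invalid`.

invalid

Key "s" = 73 is 1 byte ≤ B = 3; zero-pad to 3 bytes: K' = 73 00 00.
K' ⊕ ipad = 45 36 36; K' ⊕ opad = 2f 5c 5c.
Inner hash: even-index sum = 378 mod 256 = 122; odd-index sum = 123 mod 256 = 123 → 7a 7b.
Outer hash (recomputed tag): even-index sum = 262 mod 256 = 6; odd-index sum = 214 mod 256 = 214 → 06 d6.
Recomputed tag = 06d6; claimed = 06cc → mismatch.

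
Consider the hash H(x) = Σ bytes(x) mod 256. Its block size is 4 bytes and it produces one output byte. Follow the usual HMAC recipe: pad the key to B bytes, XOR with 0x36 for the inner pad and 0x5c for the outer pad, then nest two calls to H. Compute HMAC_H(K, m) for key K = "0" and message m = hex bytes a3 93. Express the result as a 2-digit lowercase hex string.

5e

Key "0" = 30 is 1 byte ≤ B = 4; zero-pad to 4 bytes: K' = 30 00 00 00.
K' ⊕ ipad = 06 36 36 36.  K' ⊕ opad = 6c 5c 5c 5c.
Inner input = (K'⊕ipad) ∥ m = 06 36 36 36 ∥ a3 93.
Inner hash: sum = 6+54+54+54+163+147 = 478; mod 256 = 222 → de.
Outer input = (K'⊕opad) ∥ inner = 6c 5c 5c 5c ∥ de.
Outer hash (tag): sum = 108+92+92+92+222 = 606; mod 256 = 94 → 5e.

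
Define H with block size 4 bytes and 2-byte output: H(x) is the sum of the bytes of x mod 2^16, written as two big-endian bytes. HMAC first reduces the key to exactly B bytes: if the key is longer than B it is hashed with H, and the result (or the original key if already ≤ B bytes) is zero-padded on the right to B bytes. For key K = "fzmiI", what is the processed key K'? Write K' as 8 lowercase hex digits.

|K| = 5 > B = 4, so first hash the key.
H(K): sum = 102+122+109+105+73 = 511 → 01 ff.
Zero-pad H(K) = 01 ff to 4 bytes: K' = 01 ff 00 00.

01ff0000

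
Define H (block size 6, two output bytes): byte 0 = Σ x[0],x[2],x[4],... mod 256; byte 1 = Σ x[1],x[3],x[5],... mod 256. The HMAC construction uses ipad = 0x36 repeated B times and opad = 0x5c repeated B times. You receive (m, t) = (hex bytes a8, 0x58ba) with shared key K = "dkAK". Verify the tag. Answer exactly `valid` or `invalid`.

Key "dkAK" = 64 6b 41 4b is 4 bytes ≤ B = 6; zero-pad to 6 bytes: K' = 64 6b 41 4b 00 00.
K' ⊕ ipad = 52 5d 77 7d 36 36; K' ⊕ opad = 38 37 1d 17 5c 5c.
Inner hash: even-index sum = 423 mod 256 = 167; odd-index sum = 272 mod 256 = 16 → a7 10.
Outer hash (recomputed tag): even-index sum = 344 mod 256 = 88; odd-index sum = 186 mod 256 = 186 → 58 ba.
Recomputed tag = 58ba; claimed = 58ba → match.

valid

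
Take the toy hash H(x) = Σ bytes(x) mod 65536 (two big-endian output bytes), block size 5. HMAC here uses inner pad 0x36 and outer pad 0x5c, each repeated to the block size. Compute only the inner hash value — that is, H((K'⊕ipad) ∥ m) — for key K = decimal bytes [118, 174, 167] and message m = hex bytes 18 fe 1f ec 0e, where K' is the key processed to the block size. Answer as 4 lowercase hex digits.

Key decimal bytes [118, 174, 167] = 76 ae a7 is 3 bytes ≤ B = 5; zero-pad to 5 bytes: K' = 76 ae a7 00 00.
K' ⊕ ipad = 40 98 91 36 36.
Inner input = 40 98 91 36 36 ∥ 18 fe 1f ec 0e.
Inner hash: sum = 64+152+145+54+54+24+254+31+236+14 = 1028 → 04 04.

0404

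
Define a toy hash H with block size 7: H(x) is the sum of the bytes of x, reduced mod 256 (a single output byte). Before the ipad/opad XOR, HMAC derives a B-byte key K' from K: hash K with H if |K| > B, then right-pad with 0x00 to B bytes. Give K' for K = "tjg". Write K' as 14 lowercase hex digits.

746a6700000000

Key "tjg" = 74 6a 67 is 3 bytes ≤ B = 7; zero-pad to 7 bytes: K' = 74 6a 67 00 00 00 00.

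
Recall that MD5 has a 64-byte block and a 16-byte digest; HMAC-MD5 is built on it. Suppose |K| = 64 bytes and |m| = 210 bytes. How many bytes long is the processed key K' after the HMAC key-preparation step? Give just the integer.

Key is 64 ≤ 64 bytes, zero-padded: |K'| = 64.

64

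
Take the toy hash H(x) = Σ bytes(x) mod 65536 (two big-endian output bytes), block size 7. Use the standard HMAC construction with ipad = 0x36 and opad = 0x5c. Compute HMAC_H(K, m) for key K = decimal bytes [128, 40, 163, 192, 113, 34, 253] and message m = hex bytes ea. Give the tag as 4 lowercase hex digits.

Key decimal bytes [128, 40, 163, 192, 113, 34, 253] = 80 28 a3 c0 71 22 fd is exactly B = 7 bytes: K' = 80 28 a3 c0 71 22 fd.
K' ⊕ ipad = b6 1e 95 f6 47 14 cb.  K' ⊕ opad = dc 74 ff 9c 2d 7e a1.
Inner input = (K'⊕ipad) ∥ m = b6 1e 95 f6 47 14 cb ∥ ea.
Inner hash: sum = 182+30+149+246+71+20+203+234 = 1135 → 04 6f.
Outer input = (K'⊕opad) ∥ inner = dc 74 ff 9c 2d 7e a1 ∥ 04 6f.
Outer hash (tag): sum = 220+116+255+156+45+126+161+4+111 = 1194 → 04 aa.

04aa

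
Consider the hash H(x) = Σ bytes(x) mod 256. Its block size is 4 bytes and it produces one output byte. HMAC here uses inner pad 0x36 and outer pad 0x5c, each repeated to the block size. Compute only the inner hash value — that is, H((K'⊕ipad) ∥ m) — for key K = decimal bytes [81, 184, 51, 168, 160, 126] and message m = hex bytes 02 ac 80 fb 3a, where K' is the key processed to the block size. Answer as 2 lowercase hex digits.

Key decimal bytes [81, 184, 51, 168, 160, 126] = 51 b8 33 a8 a0 7e is 6 bytes > B = 4, so hash it first: H(key) = 02, then zero-pad to 4 bytes: K' = 02 00 00 00.
K' ⊕ ipad = 34 36 36 36.
Inner input = 34 36 36 36 ∥ 02 ac 80 fb 3a.
Inner hash: sum = 52+54+54+54+2+172+128+251+58 = 825; mod 256 = 57 → 39.

39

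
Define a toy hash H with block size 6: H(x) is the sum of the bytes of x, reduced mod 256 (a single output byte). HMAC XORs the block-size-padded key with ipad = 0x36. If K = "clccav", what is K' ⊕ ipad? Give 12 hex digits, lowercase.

555a55555740

Key "clccav" = 63 6c 63 63 61 76 is exactly B = 6 bytes: K' = 63 6c 63 63 61 76.
XOR each byte with 0x36: 63⊕36=55, 6c⊕36=5a, 63⊕36=55, 63⊕36=55, 61⊕36=57, 76⊕36=40.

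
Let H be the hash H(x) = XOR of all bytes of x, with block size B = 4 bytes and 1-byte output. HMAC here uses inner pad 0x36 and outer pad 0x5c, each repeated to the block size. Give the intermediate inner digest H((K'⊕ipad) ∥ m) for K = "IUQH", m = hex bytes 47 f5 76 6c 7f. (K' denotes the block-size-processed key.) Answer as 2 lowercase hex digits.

d2

Key "IUQH" = 49 55 51 48 is exactly B = 4 bytes: K' = 49 55 51 48.
K' ⊕ ipad = 7f 63 67 7e.
Inner input = 7f 63 67 7e ∥ 47 f5 76 6c 7f.
Inner hash: XOR 7f⊕63⊕67⊕7e⊕47⊕f5⊕76⊕6c⊕7f = d2.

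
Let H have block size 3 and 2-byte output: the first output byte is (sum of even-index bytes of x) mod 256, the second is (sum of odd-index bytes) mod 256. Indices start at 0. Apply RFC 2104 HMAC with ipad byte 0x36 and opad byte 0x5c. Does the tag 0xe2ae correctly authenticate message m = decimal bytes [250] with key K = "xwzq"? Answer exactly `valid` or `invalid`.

Key "xwzq" = 78 77 7a 71 is 4 bytes > B = 3, so hash it first: H(key) = f2 e8, then zero-pad to 3 bytes: K' = f2 e8 00.
K' ⊕ ipad = c4 de 36; K' ⊕ opad = ae b4 5c.
Inner hash: even-index sum = 250 mod 256 = 250; odd-index sum = 472 mod 256 = 216 → fa d8.
Outer hash (recomputed tag): even-index sum = 482 mod 256 = 226; odd-index sum = 430 mod 256 = 174 → e2 ae.
Recomputed tag = e2ae; claimed = e2ae → match.

valid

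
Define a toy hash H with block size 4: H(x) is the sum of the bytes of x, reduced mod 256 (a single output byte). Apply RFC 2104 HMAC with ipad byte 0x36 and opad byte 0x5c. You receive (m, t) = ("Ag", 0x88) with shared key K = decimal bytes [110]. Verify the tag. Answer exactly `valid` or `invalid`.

Key decimal bytes [110] = 6e is 1 byte ≤ B = 4; zero-pad to 4 bytes: K' = 6e 00 00 00.
K' ⊕ ipad = 58 36 36 36; K' ⊕ opad = 32 5c 5c 5c.
Inner hash: sum = 88+54+54+54+65+103 = 418; mod 256 = 162 → a2.
Outer hash (recomputed tag): sum = 50+92+92+92+162 = 488; mod 256 = 232 → e8.
Recomputed tag = e8; claimed = 88 → mismatch.

invalid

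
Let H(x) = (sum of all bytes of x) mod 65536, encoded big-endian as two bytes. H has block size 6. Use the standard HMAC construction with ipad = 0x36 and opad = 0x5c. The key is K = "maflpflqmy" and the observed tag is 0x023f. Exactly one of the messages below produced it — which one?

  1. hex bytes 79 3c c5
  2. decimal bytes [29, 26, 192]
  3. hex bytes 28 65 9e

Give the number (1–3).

2

Key "maflpflqmy" = 6d 61 66 6c 70 66 6c 71 6d 79 is 10 bytes > B = 6, so hash it first: H(key) = 04 39, then zero-pad to 6 bytes: K' = 04 39 00 00 00 00.
K' ⊕ ipad = 32 0f 36 36 36 36; K' ⊕ opad = 58 65 5c 5c 5c 5c.
m1: inner = H(32 0f 36 36 36 36 79 3c c5) = 02 93; tag = H(58 65 5c 5c 5c 5c 02 93) = 02c2
m2: inner = H(32 0f 36 36 36 36 1d 1a c0) = 02 10; tag = H(58 65 5c 5c 5c 5c 02 10) = 023f ← matches
m3: inner = H(32 0f 36 36 36 36 28 65 9e) = 02 44; tag = H(58 65 5c 5c 5c 5c 02 44) = 0273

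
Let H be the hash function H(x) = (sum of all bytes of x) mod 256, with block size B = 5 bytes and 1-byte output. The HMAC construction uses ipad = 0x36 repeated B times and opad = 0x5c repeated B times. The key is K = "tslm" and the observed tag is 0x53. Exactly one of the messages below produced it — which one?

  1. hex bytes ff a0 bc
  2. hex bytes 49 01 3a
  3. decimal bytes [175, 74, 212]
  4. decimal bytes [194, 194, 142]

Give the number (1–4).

3

Key "tslm" = 74 73 6c 6d is 4 bytes ≤ B = 5; zero-pad to 5 bytes: K' = 74 73 6c 6d 00.
K' ⊕ ipad = 42 45 5a 5b 36; K' ⊕ opad = 28 2f 30 31 5c.
m1: inner = H(42 45 5a 5b 36 ff a0 bc) = cd; tag = H(28 2f 30 31 5c cd) = e1
m2: inner = H(42 45 5a 5b 36 49 01 3a) = f6; tag = H(28 2f 30 31 5c f6) = 0a
m3: inner = H(42 45 5a 5b 36 af 4a d4) = 3f; tag = H(28 2f 30 31 5c 3f) = 53 ← matches
m4: inner = H(42 45 5a 5b 36 c2 c2 8e) = 84; tag = H(28 2f 30 31 5c 84) = 98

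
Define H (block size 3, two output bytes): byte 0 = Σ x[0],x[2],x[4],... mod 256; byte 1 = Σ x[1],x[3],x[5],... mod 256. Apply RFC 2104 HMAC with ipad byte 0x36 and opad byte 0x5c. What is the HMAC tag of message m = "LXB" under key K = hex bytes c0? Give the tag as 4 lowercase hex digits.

bce0

Key hex bytes c0 is 1 byte ≤ B = 3; zero-pad to 3 bytes: K' = c0 00 00.
K' ⊕ ipad = f6 36 36.  K' ⊕ opad = 9c 5c 5c.
Inner input = (K'⊕ipad) ∥ m = f6 36 36 ∥ 4c 58 42.
Inner hash: even-index sum = 388 mod 256 = 132; odd-index sum = 196 mod 256 = 196 → 84 c4.
Outer input = (K'⊕opad) ∥ inner = 9c 5c 5c ∥ 84 c4.
Outer hash (tag): even-index sum = 444 mod 256 = 188; odd-index sum = 224 mod 256 = 224 → bc e0.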